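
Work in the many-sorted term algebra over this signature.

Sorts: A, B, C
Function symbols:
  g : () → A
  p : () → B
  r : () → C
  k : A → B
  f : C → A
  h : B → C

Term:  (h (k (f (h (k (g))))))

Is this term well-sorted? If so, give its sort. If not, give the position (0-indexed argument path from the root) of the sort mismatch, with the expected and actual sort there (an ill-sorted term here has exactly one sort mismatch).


          (g) : A
        (k (g)) : B
      (h (k (g))) : C
    (f (h (k (g)))) : A
  (k (f (h (k (g))))) : B
(h (k (f (h (k (g)))))) : C

well-sorted; sort = C


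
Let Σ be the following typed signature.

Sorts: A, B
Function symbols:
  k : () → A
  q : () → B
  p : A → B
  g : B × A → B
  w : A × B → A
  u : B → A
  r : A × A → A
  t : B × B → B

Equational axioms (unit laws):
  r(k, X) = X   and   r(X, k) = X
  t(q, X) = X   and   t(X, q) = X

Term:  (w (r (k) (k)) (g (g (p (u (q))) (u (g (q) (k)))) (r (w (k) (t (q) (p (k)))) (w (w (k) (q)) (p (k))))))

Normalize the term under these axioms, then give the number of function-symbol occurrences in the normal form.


size = 22

1. (w (r (k) (k)) (g (g (p (u (q))) (u (g (q) (k)))) (r (w (k) (t (q) (p (k)))) (w (w (k) (q)) (p (k))))))  →  (w (k) (g (g (p (u (q))) (u (g (q) (k)))) (r (w (k) (t (q) (p (k)))) (w (w (k) (q)) (p (k))))))
2. (w (k) (g (g (p (u (q))) (u (g (q) (k)))) (r (w (k) (t (q) (p (k)))) (w (w (k) (q)) (p (k))))))  →  (w (k) (g (g (p (u (q))) (u (g (q) (k)))) (r (w (k) (p (k))) (w (w (k) (q)) (p (k))))))
normal form: (w (k) (g (g (p (u (q))) (u (g (q) (k)))) (r (w (k) (p (k))) (w (w (k) (q)) (p (k))))))


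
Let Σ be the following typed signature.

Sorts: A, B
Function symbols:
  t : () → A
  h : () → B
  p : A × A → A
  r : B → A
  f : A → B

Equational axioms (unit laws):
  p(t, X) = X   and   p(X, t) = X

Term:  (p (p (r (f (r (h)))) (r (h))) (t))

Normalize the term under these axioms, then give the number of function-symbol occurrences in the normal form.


size = 7

1. (p (p (r (f (r (h)))) (r (h))) (t))  →  (p (r (f (r (h)))) (r (h)))
normal form: (p (r (f (r (h)))) (r (h)))


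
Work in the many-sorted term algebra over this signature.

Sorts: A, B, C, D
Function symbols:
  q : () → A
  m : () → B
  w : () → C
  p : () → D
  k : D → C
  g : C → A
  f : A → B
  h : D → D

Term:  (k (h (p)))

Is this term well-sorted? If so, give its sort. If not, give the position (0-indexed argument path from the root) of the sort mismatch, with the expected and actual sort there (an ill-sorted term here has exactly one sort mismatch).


    (p) : D
  (h (p)) : D
(k (h (p))) : C

well-sorted; sort = C


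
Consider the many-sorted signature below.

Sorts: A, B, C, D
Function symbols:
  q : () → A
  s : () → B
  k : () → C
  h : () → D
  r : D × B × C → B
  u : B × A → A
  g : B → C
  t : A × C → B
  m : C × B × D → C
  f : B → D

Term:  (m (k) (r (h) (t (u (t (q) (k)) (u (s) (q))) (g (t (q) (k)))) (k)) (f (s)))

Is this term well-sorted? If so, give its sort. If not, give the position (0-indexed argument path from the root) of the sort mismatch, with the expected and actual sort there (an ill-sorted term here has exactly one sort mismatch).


well-sorted; sort = C

  (k) : C
    (h) : D
          (q) : A
          (k) : C
        (t (q) (k)) : B
          (s) : B
          (q) : A
        (u (s) (q)) : A
      (u (t (q) (k)) (u (s) (q))) : A
          (q) : A
          (k) : C
        (t (q) (k)) : B
      (g (t (q) (k))) : C
    (t (u (t (q) (k)) (u (s) (q))) (g (t (q) (k)))) : B
    (k) : C
  (r (h) (t (u (t (q) (k)) (u (s) (q))) (g (t (q) (k)))) (k)) : B
    (s) : B
  (f (s)) : D
(m (k) (r (h) (t (u (t (q) (k)) (u (s) (q))) (g (t (q) (k)))) (k)) (f (s))) : C


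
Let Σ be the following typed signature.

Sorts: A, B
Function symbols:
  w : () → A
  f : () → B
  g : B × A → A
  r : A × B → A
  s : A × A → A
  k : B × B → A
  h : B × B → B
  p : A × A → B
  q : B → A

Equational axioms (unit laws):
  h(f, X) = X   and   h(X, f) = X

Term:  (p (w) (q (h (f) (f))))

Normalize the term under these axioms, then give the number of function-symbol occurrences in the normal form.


1. (p (w) (q (h (f) (f))))  →  (p (w) (q (f)))
normal form: (p (w) (q (f)))

size = 4


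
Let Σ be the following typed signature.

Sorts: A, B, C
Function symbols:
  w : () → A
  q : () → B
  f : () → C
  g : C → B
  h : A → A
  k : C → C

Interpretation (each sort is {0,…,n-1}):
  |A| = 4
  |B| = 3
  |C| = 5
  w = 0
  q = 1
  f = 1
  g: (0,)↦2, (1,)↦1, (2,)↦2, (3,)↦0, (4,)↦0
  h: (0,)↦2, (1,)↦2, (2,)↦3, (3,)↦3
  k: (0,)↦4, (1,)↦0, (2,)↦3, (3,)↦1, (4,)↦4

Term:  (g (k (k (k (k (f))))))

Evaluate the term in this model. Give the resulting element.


  f = 1
  (k (f)) = k(1,) = 0
  (k (k (f))) = k(0,) = 4
  (k (k (k (f)))) = k(4,) = 4
  (k (k (k (k (f))))) = k(4,) = 4
  (g (k (k (k (k (f)))))) = g(4,) = 0

value = 0


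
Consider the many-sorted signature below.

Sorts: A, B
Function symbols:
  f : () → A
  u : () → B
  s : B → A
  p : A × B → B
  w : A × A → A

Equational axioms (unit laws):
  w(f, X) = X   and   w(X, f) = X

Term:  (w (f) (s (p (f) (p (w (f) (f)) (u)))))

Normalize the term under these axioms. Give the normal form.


normal form = (s (p (f) (p (f) (u))))

1. (w (f) (s (p (f) (p (w (f) (f)) (u)))))  →  (s (p (f) (p (w (f) (f)) (u))))
2. (s (p (f) (p (w (f) (f)) (u))))  →  (s (p (f) (p (f) (u))))


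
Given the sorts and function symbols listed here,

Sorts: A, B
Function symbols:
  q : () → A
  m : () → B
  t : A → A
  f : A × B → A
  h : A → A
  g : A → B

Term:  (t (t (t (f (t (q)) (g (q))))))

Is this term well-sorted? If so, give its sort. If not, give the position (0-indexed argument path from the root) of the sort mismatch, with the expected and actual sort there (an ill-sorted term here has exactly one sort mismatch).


          (q) : A
        (t (q)) : A
          (q) : A
        (g (q)) : B
      (f (t (q)) (g (q))) : A
    (t (f (t (q)) (g (q)))) : A
  (t (t (f (t (q)) (g (q))))) : A
(t (t (t (f (t (q)) (g (q)))))) : A

well-sorted; sort = A


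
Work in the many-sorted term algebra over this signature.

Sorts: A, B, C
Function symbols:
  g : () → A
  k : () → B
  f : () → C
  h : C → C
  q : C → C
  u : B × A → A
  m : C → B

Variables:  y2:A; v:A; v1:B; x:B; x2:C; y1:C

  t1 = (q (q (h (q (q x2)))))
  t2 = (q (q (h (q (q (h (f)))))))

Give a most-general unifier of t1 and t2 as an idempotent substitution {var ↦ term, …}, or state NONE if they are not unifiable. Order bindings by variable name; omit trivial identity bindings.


{x2 ↦ (h (f))}


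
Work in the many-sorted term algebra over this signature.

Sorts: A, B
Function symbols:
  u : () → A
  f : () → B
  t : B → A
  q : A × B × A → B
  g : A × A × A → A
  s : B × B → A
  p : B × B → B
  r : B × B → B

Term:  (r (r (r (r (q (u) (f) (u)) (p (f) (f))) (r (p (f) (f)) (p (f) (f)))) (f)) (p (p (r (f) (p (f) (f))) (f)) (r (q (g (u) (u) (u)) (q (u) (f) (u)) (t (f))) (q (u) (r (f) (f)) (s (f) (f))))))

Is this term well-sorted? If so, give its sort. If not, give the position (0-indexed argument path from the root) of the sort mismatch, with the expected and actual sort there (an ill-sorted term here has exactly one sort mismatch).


well-sorted; sort = B

          (u) : A
          (f) : B
          (u) : A
        (q (u) (f) (u)) : B
          (f) : B
          (f) : B
        (p (f) (f)) : B
      (r (q (u) (f) (u)) (p (f) (f))) : B
          (f) : B
          (f) : B
        (p (f) (f)) : B
          (f) : B
          (f) : B
        (p (f) (f)) : B
      (r (p (f) (f)) (p (f) (f))) : B
    (r (r (q (u) (f) (u)) (p (f) (f))) (r (p (f) (f)) (p (f) (f)))) : B
    (f) : B
  (r (r (r (q (u) (f) (u)) (p (f) (f))) (r (p (f) (f)) (p (f) (f)))) (f)) : B
        (f) : B
          (f) : B
          (f) : B
        (p (f) (f)) : B
      (r (f) (p (f) (f))) : B
      (f) : B
    (p (r (f) (p (f) (f))) (f)) : B
          (u) : A
          (u) : A
          (u) : A
        (g (u) (u) (u)) : A
          (u) : A
          (f) : B
          (u) : A
        (q (u) (f) (u)) : B
          (f) : B
        (t (f)) : A
      (q (g (u) (u) (u)) (q (u) (f) (u)) (t (f))) : B
        (u) : A
          (f) : B
          (f) : B
        (r (f) (f)) : B
          (f) : B
          (f) : B
        (s (f) (f)) : A
      (q (u) (r (f) (f)) (s (f) (f))) : B
    (r (q (g (u) (u) (u)) (q (u) (f) (u)) (t (f))) (q (u) (r (f) (f)) (s (f) (f)))) : B
  (p (p (r (f) (p (f) (f))) (f)) (r (q (g (u) (u) (u)) (q (u) (f) (u)) (t (f))) (q (u) (r (f) (f)) (s (f) (f))))) : B
(r (r (r (r (q (u) (f) (u)) (p (f) (f))) (r (p (f) (f)) (p (f) (f)))) (f)) (p (p (r (f) (p (f) (f))) (f)) (r (q (g (u) (u) (u)) (q (u) (f) (u)) (t (f))) (q (u) (r (f) (f)) (s (f) (f)))))) : B


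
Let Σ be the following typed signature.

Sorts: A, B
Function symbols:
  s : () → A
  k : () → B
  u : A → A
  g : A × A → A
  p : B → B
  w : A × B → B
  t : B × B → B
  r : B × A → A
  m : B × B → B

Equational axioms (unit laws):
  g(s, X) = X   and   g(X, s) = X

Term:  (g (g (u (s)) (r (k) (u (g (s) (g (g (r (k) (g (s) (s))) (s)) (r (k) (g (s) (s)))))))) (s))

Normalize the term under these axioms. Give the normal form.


1. (g (g (u (s)) (r (k) (u (g (s) (g (g (r (k) (g (s) (s))) (s)) (r (k) (g (s) (s)))))))) (s))  →  (g (u (s)) (r (k) (u (g (s) (g (g (r (k) (g (s) (s))) (s)) (r (k) (g (s) (s))))))))
2. (g (u (s)) (r (k) (u (g (s) (g (g (r (k) (g (s) (s))) (s)) (r (k) (g (s) (s))))))))  →  (g (u (s)) (r (k) (u (g (g (r (k) (g (s) (s))) (s)) (r (k) (g (s) (s)))))))
3. (g (u (s)) (r (k) (u (g (g (r (k) (g (s) (s))) (s)) (r (k) (g (s) (s)))))))  →  (g (u (s)) (r (k) (u (g (r (k) (g (s) (s))) (r (k) (g (s) (s)))))))
4. (g (u (s)) (r (k) (u (g (r (k) (g (s) (s))) (r (k) (g (s) (s)))))))  →  (g (u (s)) (r (k) (u (g (r (k) (s)) (r (k) (g (s) (s)))))))
5. (g (u (s)) (r (k) (u (g (r (k) (s)) (r (k) (g (s) (s)))))))  →  (g (u (s)) (r (k) (u (g (r (k) (s)) (r (k) (s))))))

normal form = (g (u (s)) (r (k) (u (g (r (k) (s)) (r (k) (s))))))


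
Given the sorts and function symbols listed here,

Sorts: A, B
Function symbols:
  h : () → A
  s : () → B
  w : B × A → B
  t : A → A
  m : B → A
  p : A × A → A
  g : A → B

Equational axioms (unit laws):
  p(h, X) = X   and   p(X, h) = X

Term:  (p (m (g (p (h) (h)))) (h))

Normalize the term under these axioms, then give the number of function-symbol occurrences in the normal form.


1. (p (m (g (p (h) (h)))) (h))  →  (m (g (p (h) (h))))
2. (m (g (p (h) (h))))  →  (m (g (h)))
normal form: (m (g (h)))

size = 3


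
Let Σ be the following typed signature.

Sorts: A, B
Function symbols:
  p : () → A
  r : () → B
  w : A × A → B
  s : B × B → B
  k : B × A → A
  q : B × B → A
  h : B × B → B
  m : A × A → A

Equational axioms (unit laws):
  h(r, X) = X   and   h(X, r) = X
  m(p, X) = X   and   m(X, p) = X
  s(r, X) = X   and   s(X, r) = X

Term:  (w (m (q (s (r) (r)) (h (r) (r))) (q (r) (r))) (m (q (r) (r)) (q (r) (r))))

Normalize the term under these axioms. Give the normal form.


1. (w (m (q (s (r) (r)) (h (r) (r))) (q (r) (r))) (m (q (r) (r)) (q (r) (r))))  →  (w (m (q (r) (h (r) (r))) (q (r) (r))) (m (q (r) (r)) (q (r) (r))))
2. (w (m (q (r) (h (r) (r))) (q (r) (r))) (m (q (r) (r)) (q (r) (r))))  →  (w (m (q (r) (r)) (q (r) (r))) (m (q (r) (r)) (q (r) (r))))

normal form = (w (m (q (r) (r)) (q (r) (r))) (m (q (r) (r)) (q (r) (r))))


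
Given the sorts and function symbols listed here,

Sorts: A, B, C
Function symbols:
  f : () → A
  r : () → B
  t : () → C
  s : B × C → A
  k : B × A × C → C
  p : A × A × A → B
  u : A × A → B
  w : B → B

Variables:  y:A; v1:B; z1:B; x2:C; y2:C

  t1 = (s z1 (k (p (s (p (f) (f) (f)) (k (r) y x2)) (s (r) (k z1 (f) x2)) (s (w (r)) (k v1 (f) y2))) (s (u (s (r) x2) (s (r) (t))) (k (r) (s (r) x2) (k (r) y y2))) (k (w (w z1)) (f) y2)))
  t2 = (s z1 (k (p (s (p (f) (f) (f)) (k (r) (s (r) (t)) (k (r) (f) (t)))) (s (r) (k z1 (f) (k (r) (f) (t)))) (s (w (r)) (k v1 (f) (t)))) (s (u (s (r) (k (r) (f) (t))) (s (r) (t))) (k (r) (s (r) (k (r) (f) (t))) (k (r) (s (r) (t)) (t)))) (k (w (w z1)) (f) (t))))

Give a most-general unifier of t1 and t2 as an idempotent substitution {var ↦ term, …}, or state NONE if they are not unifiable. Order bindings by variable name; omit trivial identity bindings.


{x2 ↦ (k (r) (f) (t)), y ↦ (s (r) (t)), y2 ↦ (t)}


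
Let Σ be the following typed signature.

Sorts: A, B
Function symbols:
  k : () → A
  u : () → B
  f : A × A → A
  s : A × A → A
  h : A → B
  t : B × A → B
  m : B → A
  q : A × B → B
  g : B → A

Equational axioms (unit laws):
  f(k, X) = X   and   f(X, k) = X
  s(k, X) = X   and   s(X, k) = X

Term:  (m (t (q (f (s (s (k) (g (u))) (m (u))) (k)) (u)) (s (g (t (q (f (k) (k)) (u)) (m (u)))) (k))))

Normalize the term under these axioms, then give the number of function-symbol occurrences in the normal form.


1. (m (t (q (f (s (s (k) (g (u))) (m (u))) (k)) (u)) (s (g (t (q (f (k) (k)) (u)) (m (u)))) (k))))  →  (m (t (q (s (s (k) (g (u))) (m (u))) (u)) (s (g (t (q (f (k) (k)) (u)) (m (u)))) (k))))
2. (m (t (q (s (s (k) (g (u))) (m (u))) (u)) (s (g (t (q (f (k) (k)) (u)) (m (u)))) (k))))  →  (m (t (q (s (g (u)) (m (u))) (u)) (s (g (t (q (f (k) (k)) (u)) (m (u)))) (k))))
3. (m (t (q (s (g (u)) (m (u))) (u)) (s (g (t (q (f (k) (k)) (u)) (m (u)))) (k))))  →  (m (t (q (s (g (u)) (m (u))) (u)) (g (t (q (f (k) (k)) (u)) (m (u))))))
4. (m (t (q (s (g (u)) (m (u))) (u)) (g (t (q (f (k) (k)) (u)) (m (u))))))  →  (m (t (q (s (g (u)) (m (u))) (u)) (g (t (q (k) (u)) (m (u))))))
normal form: (m (t (q (s (g (u)) (m (u))) (u)) (g (t (q (k) (u)) (m (u))))))

size = 16


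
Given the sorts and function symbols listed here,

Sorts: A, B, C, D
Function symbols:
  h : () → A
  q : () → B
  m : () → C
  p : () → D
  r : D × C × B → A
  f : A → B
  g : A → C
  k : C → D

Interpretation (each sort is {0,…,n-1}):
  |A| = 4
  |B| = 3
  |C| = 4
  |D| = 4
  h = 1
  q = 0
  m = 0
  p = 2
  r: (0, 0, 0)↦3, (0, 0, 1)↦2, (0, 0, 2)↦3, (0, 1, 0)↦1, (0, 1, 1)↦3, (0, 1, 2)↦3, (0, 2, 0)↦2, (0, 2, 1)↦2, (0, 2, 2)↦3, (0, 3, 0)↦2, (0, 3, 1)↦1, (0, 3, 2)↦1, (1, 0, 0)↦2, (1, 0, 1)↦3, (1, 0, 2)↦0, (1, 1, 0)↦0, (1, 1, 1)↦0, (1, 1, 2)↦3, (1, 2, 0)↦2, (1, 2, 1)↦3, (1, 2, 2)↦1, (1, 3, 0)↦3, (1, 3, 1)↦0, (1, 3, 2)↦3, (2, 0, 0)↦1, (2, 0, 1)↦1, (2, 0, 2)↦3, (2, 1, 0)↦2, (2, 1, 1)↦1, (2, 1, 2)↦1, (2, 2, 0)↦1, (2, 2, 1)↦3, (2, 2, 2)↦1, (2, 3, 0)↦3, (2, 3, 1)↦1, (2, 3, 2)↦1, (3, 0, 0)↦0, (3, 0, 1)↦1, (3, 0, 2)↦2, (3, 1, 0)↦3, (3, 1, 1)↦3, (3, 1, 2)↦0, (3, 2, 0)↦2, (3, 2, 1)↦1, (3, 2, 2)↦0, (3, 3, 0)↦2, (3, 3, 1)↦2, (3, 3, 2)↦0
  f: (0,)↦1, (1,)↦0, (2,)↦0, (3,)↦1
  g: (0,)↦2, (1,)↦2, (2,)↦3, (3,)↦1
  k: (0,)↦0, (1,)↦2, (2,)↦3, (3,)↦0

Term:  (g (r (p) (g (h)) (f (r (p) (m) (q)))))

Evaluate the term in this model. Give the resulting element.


  p = 2
  h = 1
  (g (h)) = g(1,) = 2
  p = 2
  m = 0
  q = 0
  (r (p) (m) (q)) = r(2, 0, 0) = 1
  (f (r (p) (m) (q))) = f(1,) = 0
  (r (p) (g (h)) (f (r (p) (m) (q)))) = r(2, 2, 0) = 1
  (g (r (p) (g (h)) (f (r (p) (m) (q))))) = g(1,) = 2

value = 2


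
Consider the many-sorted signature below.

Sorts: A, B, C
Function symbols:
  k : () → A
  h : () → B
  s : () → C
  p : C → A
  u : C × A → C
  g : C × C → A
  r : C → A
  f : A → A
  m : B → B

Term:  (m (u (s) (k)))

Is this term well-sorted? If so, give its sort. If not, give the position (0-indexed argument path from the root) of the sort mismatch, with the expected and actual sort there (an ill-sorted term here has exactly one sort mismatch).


    (s) : C
    (k) : A
  (u (s) (k)) : C
(m (u (s) (k))) : ✗ arg 0 at [0] has sort C, expected B

ill-sorted at position [0]: expected B, got C


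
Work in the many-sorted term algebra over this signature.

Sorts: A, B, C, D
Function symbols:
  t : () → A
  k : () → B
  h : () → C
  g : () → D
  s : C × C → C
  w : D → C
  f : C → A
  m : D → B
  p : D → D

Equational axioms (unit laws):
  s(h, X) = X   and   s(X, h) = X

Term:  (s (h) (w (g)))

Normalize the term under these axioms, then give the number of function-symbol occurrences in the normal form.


1. (s (h) (w (g)))  →  (w (g))
normal form: (w (g))

size = 2


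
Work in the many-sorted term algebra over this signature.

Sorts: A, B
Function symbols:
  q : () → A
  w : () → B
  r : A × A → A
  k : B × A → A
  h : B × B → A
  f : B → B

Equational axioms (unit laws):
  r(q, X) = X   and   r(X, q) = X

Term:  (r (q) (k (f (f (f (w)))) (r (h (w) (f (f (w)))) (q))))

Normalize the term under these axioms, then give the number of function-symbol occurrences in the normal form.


size = 10

1. (r (q) (k (f (f (f (w)))) (r (h (w) (f (f (w)))) (q))))  →  (k (f (f (f (w)))) (r (h (w) (f (f (w)))) (q)))
2. (k (f (f (f (w)))) (r (h (w) (f (f (w)))) (q)))  →  (k (f (f (f (w)))) (h (w) (f (f (w)))))
normal form: (k (f (f (f (w)))) (h (w) (f (f (w)))))


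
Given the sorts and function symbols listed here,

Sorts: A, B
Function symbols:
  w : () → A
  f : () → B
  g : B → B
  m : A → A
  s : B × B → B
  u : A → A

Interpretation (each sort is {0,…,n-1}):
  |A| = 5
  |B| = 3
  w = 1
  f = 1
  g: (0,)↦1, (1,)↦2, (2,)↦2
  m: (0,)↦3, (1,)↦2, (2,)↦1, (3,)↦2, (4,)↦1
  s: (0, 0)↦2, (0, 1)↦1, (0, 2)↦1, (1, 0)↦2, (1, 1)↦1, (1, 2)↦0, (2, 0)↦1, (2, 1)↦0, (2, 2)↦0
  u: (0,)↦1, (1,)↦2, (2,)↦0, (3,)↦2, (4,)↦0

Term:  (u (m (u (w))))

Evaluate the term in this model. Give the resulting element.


value = 2

  w = 1
  (u (w)) = u(1,) = 2
  (m (u (w))) = m(2,) = 1
  (u (m (u (w)))) = u(1,) = 2


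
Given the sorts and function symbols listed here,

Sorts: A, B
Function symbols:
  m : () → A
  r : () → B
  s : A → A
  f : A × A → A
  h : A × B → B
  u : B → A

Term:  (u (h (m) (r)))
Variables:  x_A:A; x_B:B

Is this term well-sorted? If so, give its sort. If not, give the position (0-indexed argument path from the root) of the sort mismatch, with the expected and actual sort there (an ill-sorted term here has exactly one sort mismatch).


well-sorted; sort = A

    (m) : A
    (r) : B
  (h (m) (r)) : B
(u (h (m) (r))) : A


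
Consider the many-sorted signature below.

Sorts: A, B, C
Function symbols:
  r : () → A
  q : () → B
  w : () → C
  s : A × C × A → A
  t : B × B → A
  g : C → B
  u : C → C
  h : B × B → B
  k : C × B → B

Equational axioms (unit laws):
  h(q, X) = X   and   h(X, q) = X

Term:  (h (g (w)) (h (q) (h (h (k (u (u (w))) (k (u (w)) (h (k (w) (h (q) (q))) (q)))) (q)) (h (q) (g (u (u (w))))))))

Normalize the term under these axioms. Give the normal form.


normal form = (h (g (w)) (h (k (u (u (w))) (k (u (w)) (k (w) (q)))) (g (u (u (w))))))

1. (h (g (w)) (h (q) (h (h (k (u (u (w))) (k (u (w)) (h (k (w) (h (q) (q))) (q)))) (q)) (h (q) (g (u (u (w))))))))  →  (h (g (w)) (h (h (k (u (u (w))) (k (u (w)) (h (k (w) (h (q) (q))) (q)))) (q)) (h (q) (g (u (u (w)))))))
2. (h (g (w)) (h (h (k (u (u (w))) (k (u (w)) (h (k (w) (h (q) (q))) (q)))) (q)) (h (q) (g (u (u (w)))))))  →  (h (g (w)) (h (k (u (u (w))) (k (u (w)) (h (k (w) (h (q) (q))) (q)))) (h (q) (g (u (u (w)))))))
3. (h (g (w)) (h (k (u (u (w))) (k (u (w)) (h (k (w) (h (q) (q))) (q)))) (h (q) (g (u (u (w)))))))  →  (h (g (w)) (h (k (u (u (w))) (k (u (w)) (k (w) (h (q) (q))))) (h (q) (g (u (u (w)))))))
4. (h (g (w)) (h (k (u (u (w))) (k (u (w)) (k (w) (h (q) (q))))) (h (q) (g (u (u (w)))))))  →  (h (g (w)) (h (k (u (u (w))) (k (u (w)) (k (w) (q)))) (h (q) (g (u (u (w)))))))
5. (h (g (w)) (h (k (u (u (w))) (k (u (w)) (k (w) (q)))) (h (q) (g (u (u (w)))))))  →  (h (g (w)) (h (k (u (u (w))) (k (u (w)) (k (w) (q)))) (g (u (u (w))))))


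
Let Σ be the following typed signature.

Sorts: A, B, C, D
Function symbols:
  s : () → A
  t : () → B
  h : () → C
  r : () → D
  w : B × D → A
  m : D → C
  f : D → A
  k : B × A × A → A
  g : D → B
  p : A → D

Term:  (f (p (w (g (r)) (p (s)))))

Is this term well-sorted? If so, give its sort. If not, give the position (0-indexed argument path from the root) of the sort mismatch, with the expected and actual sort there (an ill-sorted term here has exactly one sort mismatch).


well-sorted; sort = A

        (r) : D
      (g (r)) : B
        (s) : A
      (p (s)) : D
    (w (g (r)) (p (s))) : A
  (p (w (g (r)) (p (s)))) : D
(f (p (w (g (r)) (p (s))))) : A


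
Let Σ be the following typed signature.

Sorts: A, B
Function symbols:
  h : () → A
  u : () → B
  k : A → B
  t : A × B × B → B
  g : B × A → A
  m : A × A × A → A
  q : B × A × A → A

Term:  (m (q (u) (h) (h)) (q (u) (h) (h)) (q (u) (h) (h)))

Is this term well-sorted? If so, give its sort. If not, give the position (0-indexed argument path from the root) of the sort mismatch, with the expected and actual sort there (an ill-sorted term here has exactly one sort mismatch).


well-sorted; sort = A

    (u) : B
    (h) : A
    (h) : A
  (q (u) (h) (h)) : A
    (u) : B
    (h) : A
    (h) : A
  (q (u) (h) (h)) : A
    (u) : B
    (h) : A
    (h) : A
  (q (u) (h) (h)) : A
(m (q (u) (h) (h)) (q (u) (h) (h)) (q (u) (h) (h))) : A


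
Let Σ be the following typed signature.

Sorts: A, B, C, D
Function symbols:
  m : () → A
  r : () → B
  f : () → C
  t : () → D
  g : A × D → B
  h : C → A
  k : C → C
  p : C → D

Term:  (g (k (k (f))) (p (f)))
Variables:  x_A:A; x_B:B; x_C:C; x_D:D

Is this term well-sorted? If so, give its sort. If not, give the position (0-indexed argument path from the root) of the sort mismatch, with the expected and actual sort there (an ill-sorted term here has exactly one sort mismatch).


ill-sorted at position [0]: expected A, got C

      (f) : C
    (k (f)) : C
  (k (k (f))) : C
    (f) : C
  (p (f)) : D
(g (k (k (f))) (p (f))) : ✗ arg 0 at [0] has sort C, expected A


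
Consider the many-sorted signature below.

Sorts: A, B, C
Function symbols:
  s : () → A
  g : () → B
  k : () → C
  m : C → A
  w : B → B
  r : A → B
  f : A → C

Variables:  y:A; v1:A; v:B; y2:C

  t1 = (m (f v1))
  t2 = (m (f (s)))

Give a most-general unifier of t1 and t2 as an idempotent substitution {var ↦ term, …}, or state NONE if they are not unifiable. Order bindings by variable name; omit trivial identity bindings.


{v1 ↦ (s)}


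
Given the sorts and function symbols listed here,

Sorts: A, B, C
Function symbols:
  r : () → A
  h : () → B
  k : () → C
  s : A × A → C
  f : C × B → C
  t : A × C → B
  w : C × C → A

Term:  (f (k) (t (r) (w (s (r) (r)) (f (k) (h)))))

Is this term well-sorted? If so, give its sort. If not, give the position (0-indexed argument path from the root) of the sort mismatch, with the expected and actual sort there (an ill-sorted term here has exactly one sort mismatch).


ill-sorted at position [1, 1]: expected C, got A

  (k) : C
    (r) : A
        (r) : A
        (r) : A
      (s (r) (r)) : C
        (k) : C
        (h) : B
      (f (k) (h)) : C
    (w (s (r) (r)) (f (k) (h))) : A
  (t (r) (w (s (r) (r)) (f (k) (h)))) : ✗ arg 1 at [1, 1] has sort A, expected C


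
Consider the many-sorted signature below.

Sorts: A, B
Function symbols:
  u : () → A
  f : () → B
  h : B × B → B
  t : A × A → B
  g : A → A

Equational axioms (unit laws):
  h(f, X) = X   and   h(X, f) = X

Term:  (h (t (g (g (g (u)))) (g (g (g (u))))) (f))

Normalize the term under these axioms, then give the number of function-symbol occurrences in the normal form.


1. (h (t (g (g (g (u)))) (g (g (g (u))))) (f))  →  (t (g (g (g (u)))) (g (g (g (u)))))
normal form: (t (g (g (g (u)))) (g (g (g (u)))))

size = 9


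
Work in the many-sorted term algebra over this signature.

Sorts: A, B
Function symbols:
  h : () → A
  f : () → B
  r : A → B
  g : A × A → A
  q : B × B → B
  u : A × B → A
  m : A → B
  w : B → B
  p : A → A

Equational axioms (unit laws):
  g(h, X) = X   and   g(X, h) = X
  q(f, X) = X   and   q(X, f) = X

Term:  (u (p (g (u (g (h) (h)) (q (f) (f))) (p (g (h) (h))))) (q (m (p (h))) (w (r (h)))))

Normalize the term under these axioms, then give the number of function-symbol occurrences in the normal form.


size = 15

1. (u (p (g (u (g (h) (h)) (q (f) (f))) (p (g (h) (h))))) (q (m (p (h))) (w (r (h)))))  →  (u (p (g (u (h) (q (f) (f))) (p (g (h) (h))))) (q (m (p (h))) (w (r (h)))))
2. (u (p (g (u (h) (q (f) (f))) (p (g (h) (h))))) (q (m (p (h))) (w (r (h)))))  →  (u (p (g (u (h) (f)) (p (g (h) (h))))) (q (m (p (h))) (w (r (h)))))
3. (u (p (g (u (h) (f)) (p (g (h) (h))))) (q (m (p (h))) (w (r (h)))))  →  (u (p (g (u (h) (f)) (p (h)))) (q (m (p (h))) (w (r (h)))))
normal form: (u (p (g (u (h) (f)) (p (h)))) (q (m (p (h))) (w (r (h)))))


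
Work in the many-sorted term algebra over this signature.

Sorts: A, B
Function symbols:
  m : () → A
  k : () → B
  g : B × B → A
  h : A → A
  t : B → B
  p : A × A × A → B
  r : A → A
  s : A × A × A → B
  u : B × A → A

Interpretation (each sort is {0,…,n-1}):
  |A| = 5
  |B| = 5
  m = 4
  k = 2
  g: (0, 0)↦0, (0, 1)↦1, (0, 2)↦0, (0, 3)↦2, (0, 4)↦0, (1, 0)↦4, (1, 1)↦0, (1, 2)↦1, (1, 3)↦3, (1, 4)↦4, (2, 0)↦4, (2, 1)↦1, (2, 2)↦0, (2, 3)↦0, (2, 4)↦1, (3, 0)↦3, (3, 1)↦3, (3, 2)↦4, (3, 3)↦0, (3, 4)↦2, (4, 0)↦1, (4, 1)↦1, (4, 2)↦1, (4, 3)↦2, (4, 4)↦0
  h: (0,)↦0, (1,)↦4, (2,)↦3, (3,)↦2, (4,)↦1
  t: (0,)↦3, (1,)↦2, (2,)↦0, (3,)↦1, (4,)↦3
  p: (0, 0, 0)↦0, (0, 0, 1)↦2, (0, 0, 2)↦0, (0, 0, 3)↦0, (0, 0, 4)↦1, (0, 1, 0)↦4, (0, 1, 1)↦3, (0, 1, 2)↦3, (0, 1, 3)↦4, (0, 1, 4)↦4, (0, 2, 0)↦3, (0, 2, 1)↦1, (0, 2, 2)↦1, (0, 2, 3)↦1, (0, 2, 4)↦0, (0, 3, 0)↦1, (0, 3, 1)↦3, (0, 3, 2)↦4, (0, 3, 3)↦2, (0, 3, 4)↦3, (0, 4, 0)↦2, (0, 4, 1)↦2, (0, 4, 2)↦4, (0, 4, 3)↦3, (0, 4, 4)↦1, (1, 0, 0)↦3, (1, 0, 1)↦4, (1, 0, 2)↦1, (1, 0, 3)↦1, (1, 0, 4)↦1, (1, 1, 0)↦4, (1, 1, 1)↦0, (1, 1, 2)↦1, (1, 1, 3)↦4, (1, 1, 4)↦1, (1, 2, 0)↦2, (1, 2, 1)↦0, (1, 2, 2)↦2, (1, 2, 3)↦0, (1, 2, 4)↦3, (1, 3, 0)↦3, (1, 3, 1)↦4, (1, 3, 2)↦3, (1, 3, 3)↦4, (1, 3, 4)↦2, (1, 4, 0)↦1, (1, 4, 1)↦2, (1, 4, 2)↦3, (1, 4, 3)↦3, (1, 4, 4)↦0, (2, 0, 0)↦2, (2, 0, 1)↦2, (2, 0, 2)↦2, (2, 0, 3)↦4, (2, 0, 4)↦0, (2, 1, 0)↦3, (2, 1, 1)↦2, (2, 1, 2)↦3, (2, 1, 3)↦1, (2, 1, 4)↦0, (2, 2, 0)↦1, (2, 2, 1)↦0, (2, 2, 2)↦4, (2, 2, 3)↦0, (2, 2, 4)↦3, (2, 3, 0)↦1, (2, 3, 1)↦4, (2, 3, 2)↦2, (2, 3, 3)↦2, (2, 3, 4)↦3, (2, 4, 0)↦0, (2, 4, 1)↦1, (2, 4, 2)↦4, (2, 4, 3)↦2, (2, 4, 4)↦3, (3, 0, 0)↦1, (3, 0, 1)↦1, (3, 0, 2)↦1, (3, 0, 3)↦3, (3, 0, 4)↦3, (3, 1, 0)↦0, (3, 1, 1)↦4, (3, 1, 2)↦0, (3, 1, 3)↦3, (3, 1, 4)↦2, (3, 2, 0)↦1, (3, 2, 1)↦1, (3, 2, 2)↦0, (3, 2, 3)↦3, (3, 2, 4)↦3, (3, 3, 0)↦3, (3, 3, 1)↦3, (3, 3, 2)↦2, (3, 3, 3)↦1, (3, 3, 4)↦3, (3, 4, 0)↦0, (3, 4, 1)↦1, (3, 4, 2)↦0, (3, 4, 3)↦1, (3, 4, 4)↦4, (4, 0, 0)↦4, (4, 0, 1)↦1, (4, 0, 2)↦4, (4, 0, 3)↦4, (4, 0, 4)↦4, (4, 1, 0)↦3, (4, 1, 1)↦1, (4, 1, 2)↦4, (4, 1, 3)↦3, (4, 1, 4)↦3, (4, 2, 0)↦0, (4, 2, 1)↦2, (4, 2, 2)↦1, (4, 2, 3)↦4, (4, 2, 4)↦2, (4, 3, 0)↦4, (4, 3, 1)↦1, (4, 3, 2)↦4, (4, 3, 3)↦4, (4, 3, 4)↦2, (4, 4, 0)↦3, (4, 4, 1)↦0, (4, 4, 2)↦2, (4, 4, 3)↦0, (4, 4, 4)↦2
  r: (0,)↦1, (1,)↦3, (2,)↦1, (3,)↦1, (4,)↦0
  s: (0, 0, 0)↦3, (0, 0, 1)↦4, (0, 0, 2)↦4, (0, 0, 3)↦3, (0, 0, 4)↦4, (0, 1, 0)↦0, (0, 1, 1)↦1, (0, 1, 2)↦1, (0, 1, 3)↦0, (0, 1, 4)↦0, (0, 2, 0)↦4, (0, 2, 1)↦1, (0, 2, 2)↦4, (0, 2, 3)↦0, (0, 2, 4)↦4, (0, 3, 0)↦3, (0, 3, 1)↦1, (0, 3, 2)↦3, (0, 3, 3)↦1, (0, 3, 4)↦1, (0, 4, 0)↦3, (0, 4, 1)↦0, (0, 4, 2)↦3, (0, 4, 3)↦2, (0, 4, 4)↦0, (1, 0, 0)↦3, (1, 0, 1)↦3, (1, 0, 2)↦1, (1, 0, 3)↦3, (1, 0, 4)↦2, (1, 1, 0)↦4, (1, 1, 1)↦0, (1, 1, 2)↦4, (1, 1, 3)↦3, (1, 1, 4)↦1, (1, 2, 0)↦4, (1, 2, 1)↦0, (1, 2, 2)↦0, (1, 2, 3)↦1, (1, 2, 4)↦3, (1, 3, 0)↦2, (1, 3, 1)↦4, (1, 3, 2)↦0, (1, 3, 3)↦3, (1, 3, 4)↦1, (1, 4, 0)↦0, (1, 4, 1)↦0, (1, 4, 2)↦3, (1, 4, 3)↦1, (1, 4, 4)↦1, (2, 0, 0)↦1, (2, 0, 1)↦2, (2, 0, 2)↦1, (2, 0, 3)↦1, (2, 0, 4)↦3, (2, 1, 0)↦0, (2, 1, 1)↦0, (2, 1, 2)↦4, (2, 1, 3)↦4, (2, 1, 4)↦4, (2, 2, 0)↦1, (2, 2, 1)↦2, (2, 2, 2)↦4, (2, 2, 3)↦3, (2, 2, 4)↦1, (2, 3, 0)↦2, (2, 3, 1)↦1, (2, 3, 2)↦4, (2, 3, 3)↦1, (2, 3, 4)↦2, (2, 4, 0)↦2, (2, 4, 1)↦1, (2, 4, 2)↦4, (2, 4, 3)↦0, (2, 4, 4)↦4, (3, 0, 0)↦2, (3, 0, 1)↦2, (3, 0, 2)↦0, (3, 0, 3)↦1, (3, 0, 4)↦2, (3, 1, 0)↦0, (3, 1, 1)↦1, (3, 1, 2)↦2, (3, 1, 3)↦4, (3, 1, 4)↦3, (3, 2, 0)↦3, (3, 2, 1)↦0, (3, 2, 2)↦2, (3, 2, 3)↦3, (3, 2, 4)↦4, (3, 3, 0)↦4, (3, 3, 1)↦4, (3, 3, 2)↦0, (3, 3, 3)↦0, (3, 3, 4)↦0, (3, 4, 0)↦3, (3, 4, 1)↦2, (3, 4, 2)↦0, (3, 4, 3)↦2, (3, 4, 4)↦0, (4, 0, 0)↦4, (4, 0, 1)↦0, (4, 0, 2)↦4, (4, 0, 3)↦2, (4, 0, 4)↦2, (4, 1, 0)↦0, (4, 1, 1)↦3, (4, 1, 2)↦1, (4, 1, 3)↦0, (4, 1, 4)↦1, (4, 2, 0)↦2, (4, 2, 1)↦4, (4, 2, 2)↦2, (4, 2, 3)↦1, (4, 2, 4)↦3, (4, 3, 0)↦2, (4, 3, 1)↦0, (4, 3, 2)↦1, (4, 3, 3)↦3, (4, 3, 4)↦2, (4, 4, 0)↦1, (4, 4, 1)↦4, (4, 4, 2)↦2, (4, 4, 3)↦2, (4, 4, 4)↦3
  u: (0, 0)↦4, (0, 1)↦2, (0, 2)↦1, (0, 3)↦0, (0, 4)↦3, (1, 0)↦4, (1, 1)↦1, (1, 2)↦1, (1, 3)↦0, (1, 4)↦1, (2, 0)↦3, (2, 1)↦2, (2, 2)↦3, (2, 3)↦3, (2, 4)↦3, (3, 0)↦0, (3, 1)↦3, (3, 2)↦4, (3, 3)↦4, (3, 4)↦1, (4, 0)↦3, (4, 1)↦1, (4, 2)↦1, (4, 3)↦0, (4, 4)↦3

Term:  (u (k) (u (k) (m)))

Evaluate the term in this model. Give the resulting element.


value = 3

  k = 2
  k = 2
  m = 4
  (u (k) (m)) = u(2, 4) = 3
  (u (k) (u (k) (m))) = u(2, 3) = 3


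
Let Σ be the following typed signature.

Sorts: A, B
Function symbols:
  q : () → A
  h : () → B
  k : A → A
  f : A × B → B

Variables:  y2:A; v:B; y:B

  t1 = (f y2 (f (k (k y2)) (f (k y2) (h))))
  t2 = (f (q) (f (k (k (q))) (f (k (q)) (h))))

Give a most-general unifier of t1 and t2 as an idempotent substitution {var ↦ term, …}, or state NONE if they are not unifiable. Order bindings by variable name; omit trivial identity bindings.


{y2 ↦ (q)}


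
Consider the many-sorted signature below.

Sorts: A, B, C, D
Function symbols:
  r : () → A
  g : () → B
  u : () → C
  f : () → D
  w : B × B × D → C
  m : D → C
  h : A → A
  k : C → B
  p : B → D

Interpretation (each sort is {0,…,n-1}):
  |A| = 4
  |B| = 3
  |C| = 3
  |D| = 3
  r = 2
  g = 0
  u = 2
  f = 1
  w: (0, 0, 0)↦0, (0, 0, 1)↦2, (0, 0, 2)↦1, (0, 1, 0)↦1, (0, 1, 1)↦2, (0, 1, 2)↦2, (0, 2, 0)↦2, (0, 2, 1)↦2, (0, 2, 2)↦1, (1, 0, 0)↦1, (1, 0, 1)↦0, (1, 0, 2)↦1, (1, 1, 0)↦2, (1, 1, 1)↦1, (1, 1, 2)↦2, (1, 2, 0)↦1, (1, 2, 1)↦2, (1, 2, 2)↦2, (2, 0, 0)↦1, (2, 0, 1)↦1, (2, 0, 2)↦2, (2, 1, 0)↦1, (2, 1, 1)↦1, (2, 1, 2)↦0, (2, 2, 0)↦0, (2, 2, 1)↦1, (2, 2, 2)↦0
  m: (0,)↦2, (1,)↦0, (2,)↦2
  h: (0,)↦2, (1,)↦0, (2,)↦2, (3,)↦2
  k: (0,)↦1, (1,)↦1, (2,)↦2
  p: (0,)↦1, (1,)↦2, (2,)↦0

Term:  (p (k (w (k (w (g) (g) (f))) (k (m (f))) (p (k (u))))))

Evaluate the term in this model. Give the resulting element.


value = 2

  g = 0
  g = 0
  f = 1
  (w (g) (g) (f)) = w(0, 0, 1) = 2
  (k (w (g) (g) (f))) = k(2,) = 2
  f = 1
  (m (f)) = m(1,) = 0
  (k (m (f))) = k(0,) = 1
  u = 2
  (k (u)) = k(2,) = 2
  (p (k (u))) = p(2,) = 0
  (w (k (w (g) (g) (f))) (k (m (f))) (p (k (u)))) = w(2, 1, 0) = 1
  (k (w (k (w (g) (g) (f))) (k (m (f))) (p (k (u))))) = k(1,) = 1
  (p (k (w (k (w (g) (g) (f))) (k (m (f))) (p (k (u)))))) = p(1,) = 2


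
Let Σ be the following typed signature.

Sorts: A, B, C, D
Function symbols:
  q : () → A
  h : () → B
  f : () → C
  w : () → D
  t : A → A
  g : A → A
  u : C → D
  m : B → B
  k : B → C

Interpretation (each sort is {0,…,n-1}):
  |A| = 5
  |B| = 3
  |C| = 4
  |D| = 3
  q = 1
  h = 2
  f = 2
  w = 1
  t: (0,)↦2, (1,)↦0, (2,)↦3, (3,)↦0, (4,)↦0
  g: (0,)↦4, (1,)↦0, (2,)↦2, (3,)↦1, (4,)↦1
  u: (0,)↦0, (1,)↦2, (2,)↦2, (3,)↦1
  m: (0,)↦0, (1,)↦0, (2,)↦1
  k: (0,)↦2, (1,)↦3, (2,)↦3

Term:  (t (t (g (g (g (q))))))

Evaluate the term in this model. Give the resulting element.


value = 2

  q = 1
  (g (q)) = g(1,) = 0
  (g (g (q))) = g(0,) = 4
  (g (g (g (q)))) = g(4,) = 1
  (t (g (g (g (q))))) = t(1,) = 0
  (t (t (g (g (g (q)))))) = t(0,) = 2


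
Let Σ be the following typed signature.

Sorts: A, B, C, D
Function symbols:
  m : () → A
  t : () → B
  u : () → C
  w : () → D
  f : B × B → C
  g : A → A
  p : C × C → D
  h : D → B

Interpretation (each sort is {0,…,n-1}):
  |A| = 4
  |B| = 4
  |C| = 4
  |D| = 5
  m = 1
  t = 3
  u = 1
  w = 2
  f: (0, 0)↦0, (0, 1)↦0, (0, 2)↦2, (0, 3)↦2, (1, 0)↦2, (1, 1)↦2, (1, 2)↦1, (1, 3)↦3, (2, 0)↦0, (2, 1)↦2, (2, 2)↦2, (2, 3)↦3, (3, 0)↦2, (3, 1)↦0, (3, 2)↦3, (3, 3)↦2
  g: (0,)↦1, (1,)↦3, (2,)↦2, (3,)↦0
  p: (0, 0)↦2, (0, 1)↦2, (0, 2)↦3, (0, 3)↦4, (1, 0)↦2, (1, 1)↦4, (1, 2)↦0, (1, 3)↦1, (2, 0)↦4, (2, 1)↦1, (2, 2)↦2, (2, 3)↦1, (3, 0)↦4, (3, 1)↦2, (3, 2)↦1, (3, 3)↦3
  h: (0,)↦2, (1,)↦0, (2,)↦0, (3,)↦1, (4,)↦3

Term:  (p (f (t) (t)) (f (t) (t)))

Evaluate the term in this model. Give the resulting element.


  t = 3
  t = 3
  (f (t) (t)) = f(3, 3) = 2
  t = 3
  t = 3
  (f (t) (t)) = f(3, 3) = 2
  (p (f (t) (t)) (f (t) (t))) = p(2, 2) = 2

value = 2


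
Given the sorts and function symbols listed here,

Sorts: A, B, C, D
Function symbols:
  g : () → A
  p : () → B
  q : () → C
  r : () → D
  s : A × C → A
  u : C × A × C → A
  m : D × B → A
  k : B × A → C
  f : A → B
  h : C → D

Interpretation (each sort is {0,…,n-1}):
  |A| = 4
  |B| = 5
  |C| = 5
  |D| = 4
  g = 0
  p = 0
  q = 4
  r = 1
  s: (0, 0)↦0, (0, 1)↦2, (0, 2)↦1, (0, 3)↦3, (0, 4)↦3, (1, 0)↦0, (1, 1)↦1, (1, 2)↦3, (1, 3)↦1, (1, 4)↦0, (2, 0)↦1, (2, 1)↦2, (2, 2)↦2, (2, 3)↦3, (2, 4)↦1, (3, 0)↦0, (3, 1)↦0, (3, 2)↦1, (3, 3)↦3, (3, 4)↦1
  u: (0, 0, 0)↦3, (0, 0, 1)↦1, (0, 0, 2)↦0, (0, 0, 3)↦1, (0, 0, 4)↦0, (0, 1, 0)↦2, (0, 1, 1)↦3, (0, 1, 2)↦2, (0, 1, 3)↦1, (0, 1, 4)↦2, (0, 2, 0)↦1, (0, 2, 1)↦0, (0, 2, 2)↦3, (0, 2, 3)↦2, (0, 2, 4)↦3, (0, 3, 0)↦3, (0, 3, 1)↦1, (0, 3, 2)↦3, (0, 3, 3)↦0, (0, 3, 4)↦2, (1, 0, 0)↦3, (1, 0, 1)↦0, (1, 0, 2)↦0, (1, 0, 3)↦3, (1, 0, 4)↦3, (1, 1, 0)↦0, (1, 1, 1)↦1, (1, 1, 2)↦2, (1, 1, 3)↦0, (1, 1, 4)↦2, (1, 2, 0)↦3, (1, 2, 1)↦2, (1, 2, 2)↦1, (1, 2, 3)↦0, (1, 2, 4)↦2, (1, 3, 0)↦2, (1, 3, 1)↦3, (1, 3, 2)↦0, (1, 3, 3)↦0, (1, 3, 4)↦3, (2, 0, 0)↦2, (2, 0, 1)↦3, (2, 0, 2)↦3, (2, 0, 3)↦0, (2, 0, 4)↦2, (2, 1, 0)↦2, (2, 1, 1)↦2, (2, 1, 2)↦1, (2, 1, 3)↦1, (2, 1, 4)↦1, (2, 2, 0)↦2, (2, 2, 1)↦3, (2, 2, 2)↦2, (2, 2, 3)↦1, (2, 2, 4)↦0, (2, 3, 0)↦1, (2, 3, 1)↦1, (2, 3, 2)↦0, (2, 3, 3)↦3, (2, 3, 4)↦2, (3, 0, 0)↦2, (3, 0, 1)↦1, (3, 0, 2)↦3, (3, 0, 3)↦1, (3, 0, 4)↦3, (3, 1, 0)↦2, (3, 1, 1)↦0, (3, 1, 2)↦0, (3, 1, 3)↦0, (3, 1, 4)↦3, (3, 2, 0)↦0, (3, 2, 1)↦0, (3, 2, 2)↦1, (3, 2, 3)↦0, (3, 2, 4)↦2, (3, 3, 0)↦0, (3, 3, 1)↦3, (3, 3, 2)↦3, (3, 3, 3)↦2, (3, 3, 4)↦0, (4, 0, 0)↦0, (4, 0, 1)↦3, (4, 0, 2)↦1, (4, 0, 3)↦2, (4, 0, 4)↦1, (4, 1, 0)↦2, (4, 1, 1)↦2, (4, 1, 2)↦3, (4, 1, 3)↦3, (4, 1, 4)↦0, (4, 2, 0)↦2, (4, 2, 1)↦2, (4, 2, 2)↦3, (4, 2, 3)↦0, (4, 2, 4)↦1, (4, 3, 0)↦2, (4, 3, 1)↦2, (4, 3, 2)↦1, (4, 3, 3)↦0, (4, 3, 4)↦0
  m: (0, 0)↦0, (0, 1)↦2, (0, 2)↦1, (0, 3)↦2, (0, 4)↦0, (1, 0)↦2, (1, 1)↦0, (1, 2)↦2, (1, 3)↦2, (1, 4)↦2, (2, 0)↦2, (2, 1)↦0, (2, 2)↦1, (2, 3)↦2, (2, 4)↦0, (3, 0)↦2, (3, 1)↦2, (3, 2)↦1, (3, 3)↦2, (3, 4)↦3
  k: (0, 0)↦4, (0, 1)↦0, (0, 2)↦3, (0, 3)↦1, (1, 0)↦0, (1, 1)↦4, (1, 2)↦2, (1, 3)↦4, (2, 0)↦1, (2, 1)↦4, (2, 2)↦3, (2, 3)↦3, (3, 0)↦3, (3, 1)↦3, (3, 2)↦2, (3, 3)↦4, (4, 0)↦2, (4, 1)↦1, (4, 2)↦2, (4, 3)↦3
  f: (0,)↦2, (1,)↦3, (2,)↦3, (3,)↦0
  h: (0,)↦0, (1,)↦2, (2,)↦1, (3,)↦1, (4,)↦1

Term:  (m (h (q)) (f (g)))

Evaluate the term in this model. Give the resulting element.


  q = 4
  (h (q)) = h(4,) = 1
  g = 0
  (f (g)) = f(0,) = 2
  (m (h (q)) (f (g))) = m(1, 2) = 2

value = 2


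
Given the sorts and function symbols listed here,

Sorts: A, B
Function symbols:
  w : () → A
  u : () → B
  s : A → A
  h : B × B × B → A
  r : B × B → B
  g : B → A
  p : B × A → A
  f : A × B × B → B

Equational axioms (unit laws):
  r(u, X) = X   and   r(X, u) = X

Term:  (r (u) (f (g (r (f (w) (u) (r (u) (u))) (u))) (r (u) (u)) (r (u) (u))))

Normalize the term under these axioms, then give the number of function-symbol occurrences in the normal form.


1. (r (u) (f (g (r (f (w) (u) (r (u) (u))) (u))) (r (u) (u)) (r (u) (u))))  →  (f (g (r (f (w) (u) (r (u) (u))) (u))) (r (u) (u)) (r (u) (u)))
2. (f (g (r (f (w) (u) (r (u) (u))) (u))) (r (u) (u)) (r (u) (u)))  →  (f (g (f (w) (u) (r (u) (u)))) (r (u) (u)) (r (u) (u)))
3. (f (g (f (w) (u) (r (u) (u)))) (r (u) (u)) (r (u) (u)))  →  (f (g (f (w) (u) (u))) (r (u) (u)) (r (u) (u)))
4. (f (g (f (w) (u) (u))) (r (u) (u)) (r (u) (u)))  →  (f (g (f (w) (u) (u))) (u) (r (u) (u)))
5. (f (g (f (w) (u) (u))) (u) (r (u) (u)))  →  (f (g (f (w) (u) (u))) (u) (u))
normal form: (f (g (f (w) (u) (u))) (u) (u))

size = 8


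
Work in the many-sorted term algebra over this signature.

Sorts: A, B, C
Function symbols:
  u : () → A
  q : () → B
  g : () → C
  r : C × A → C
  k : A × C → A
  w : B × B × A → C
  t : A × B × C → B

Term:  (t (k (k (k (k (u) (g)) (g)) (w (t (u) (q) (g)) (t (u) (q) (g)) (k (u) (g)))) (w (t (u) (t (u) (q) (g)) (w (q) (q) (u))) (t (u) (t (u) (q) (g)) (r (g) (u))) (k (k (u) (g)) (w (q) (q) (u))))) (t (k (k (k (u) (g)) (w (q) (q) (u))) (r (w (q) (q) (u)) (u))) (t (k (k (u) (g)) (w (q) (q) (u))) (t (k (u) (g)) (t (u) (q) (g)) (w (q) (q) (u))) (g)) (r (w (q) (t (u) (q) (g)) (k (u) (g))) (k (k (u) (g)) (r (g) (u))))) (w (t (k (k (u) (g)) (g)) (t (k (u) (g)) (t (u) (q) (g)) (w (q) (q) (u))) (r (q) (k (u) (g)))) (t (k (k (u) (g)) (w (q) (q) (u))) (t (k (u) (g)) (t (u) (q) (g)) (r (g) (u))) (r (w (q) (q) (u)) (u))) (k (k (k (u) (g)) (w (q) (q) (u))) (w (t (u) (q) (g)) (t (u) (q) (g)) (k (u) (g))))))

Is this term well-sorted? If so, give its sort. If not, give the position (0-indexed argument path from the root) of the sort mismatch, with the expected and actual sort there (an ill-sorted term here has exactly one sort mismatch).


          (u) : A
          (g) : C
        (k (u) (g)) : A
        (g) : C
      (k (k (u) (g)) (g)) : A
          (u) : A
          (q) : B
          (g) : C
        (t (u) (q) (g)) : B
          (u) : A
          (q) : B
          (g) : C
        (t (u) (q) (g)) : B
          (u) : A
          (g) : C
        (k (u) (g)) : A
      (w (t (u) (q) (g)) (t (u) (q) (g)) (k (u) (g))) : C
    (k (k (k (u) (g)) (g)) (w (t (u) (q) (g)) (t (u) (q) (g)) (k (u) (g)))) : A
        (u) : A
          (u) : A
          (q) : B
          (g) : C
        (t (u) (q) (g)) : B
          (q) : B
          (q) : B
          (u) : A
        (w (q) (q) (u)) : C
      (t (u) (t (u) (q) (g)) (w (q) (q) (u))) : B
        (u) : A
          (u) : A
          (q) : B
          (g) : C
        (t (u) (q) (g)) : B
          (g) : C
          (u) : A
        (r (g) (u)) : C
      (t (u) (t (u) (q) (g)) (r (g) (u))) : B
          (u) : A
          (g) : C
        (k (u) (g)) : A
          (q) : B
          (q) : B
          (u) : A
        (w (q) (q) (u)) : C
      (k (k (u) (g)) (w (q) (q) (u))) : A
    (w (t (u) (t (u) (q) (g)) (w (q) (q) (u))) (t (u) (t (u) (q) (g)) (r (g) (u))) (k (k (u) (g)) (w (q) (q) (u)))) : C
  (k (k (k (k (u) (g)) (g)) (w (t (u) (q) (g)) (t (u) (q) (g)) (k (u) (g)))) (w (t (u) (t (u) (q) (g)) (w (q) (q) (u))) (t (u) (t (u) (q) (g)) (r (g) (u))) (k (k (u) (g)) (w (q) (q) (u))))) : A
          (u) : A
          (g) : C
        (k (u) (g)) : A
          (q) : B
          (q) : B
          (u) : A
        (w (q) (q) (u)) : C
      (k (k (u) (g)) (w (q) (q) (u))) : A
          (q) : B
          (q) : B
          (u) : A
        (w (q) (q) (u)) : C
        (u) : A
      (r (w (q) (q) (u)) (u)) : C
    (k (k (k (u) (g)) (w (q) (q) (u))) (r (w (q) (q) (u)) (u))) : A
          (u) : A
          (g) : C
        (k (u) (g)) : A
          (q) : B
          (q) : B
          (u) : A
        (w (q) (q) (u)) : C
      (k (k (u) (g)) (w (q) (q) (u))) : A
          (u) : A
          (g) : C
        (k (u) (g)) : A
          (u) : A
          (q) : B
          (g) : C
        (t (u) (q) (g)) : B
          (q) : B
          (q) : B
          (u) : A
        (w (q) (q) (u)) : C
      (t (k (u) (g)) (t (u) (q) (g)) (w (q) (q) (u))) : B
      (g) : C
    (t (k (k (u) (g)) (w (q) (q) (u))) (t (k (u) (g)) (t (u) (q) (g)) (w (q) (q) (u))) (g)) : B
        (q) : B
          (u) : A
          (q) : B
          (g) : C
        (t (u) (q) (g)) : B
          (u) : A
          (g) : C
        (k (u) (g)) : A
      (w (q) (t (u) (q) (g)) (k (u) (g))) : C
          (u) : A
          (g) : C
        (k (u) (g)) : A
          (g) : C
          (u) : A
        (r (g) (u)) : C
      (k (k (u) (g)) (r (g) (u))) : A
    (r (w (q) (t (u) (q) (g)) (k (u) (g))) (k (k (u) (g)) (r (g) (u)))) : C
  (t (k (k (k (u) (g)) (w (q) (q) (u))) (r (w (q) (q) (u)) (u))) (t (k (k (u) (g)) (w (q) (q) (u))) (t (k (u) (g)) (t (u) (q) (g)) (w (q) (q) (u))) (g)) (r (w (q) (t (u) (q) (g)) (k (u) (g))) (k (k (u) (g)) (r (g) (u))))) : B
          (u) : A
          (g) : C
        (k (u) (g)) : A
        (g) : C
      (k (k (u) (g)) (g)) : A
          (u) : A
          (g) : C
        (k (u) (g)) : A
          (u) : A
          (q) : B
          (g) : C
        (t (u) (q) (g)) : B
          (q) : B
          (q) : B
          (u) : A
        (w (q) (q) (u)) : C
      (t (k (u) (g)) (t (u) (q) (g)) (w (q) (q) (u))) : B
        (q) : B
          (u) : A
          (g) : C
        (k (u) (g)) : A
      (r (q) (k (u) (g))) : ✗ arg 0 at [2, 0, 2, 0] has sort B, expected C
          (u) : A
          (g) : C
        (k (u) (g)) : A
          (q) : B
          (q) : B
          (u) : A
        (w (q) (q) (u)) : C
      (k (k (u) (g)) (w (q) (q) (u))) : A
          (u) : A
          (g) : C
        (k (u) (g)) : A
          (u) : A
          (q) : B
          (g) : C
        (t (u) (q) (g)) : B
          (g) : C
          (u) : A
        (r (g) (u)) : C
      (t (k (u) (g)) (t (u) (q) (g)) (r (g) (u))) : B
          (q) : B
          (q) : B
          (u) : A
        (w (q) (q) (u)) : C
        (u) : A
      (r (w (q) (q) (u)) (u)) : C
    (t (k (k (u) (g)) (w (q) (q) (u))) (t (k (u) (g)) (t (u) (q) (g)) (r (g) (u))) (r (w (q) (q) (u)) (u))) : B
          (u) : A
          (g) : C
        (k (u) (g)) : A
          (q) : B
          (q) : B
          (u) : A
        (w (q) (q) (u)) : C
      (k (k (u) (g)) (w (q) (q) (u))) : A
          (u) : A
          (q) : B
          (g) : C
        (t (u) (q) (g)) : B
          (u) : A
          (q) : B
          (g) : C
        (t (u) (q) (g)) : B
          (u) : A
          (g) : C
        (k (u) (g)) : A
      (w (t (u) (q) (g)) (t (u) (q) (g)) (k (u) (g))) : C
    (k (k (k (u) (g)) (w (q) (q) (u))) (w (t (u) (q) (g)) (t (u) (q) (g)) (k (u) (g)))) : A

ill-sorted at position [2, 0, 2, 0]: expected C, got B
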